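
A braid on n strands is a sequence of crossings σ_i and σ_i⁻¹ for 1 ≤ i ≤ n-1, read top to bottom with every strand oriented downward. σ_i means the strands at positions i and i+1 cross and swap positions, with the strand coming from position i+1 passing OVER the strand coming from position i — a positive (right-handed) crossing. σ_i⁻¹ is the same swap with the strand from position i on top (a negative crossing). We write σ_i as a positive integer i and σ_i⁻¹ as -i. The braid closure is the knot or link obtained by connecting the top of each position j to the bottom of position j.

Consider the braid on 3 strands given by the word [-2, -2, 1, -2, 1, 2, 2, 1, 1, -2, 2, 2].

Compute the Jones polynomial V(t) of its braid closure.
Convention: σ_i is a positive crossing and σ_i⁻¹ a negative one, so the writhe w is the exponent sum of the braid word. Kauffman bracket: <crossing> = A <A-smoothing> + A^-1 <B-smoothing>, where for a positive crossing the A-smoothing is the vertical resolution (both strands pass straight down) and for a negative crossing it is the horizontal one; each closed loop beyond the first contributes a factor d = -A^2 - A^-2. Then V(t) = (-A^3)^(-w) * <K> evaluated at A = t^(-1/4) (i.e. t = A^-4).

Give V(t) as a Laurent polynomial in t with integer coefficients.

t^7 - 2*t^6 + 2*t^5 - 3*t^4 + 3*t^3 - 2*t^2 + 2*t

Derivation:
The presented braid s2^-1 s2^-1 s1 s2^-1 s1 s2 s2 s1 s1 s2^-1 s2 s2 on 3 strands reduces by inverse Markov moves (closure unchanged at each step):
  Deconjugate: the word is γ·β·γ⁻¹ with γ = s2^-1 s2^-1 (prefix) and γ⁻¹ = s2 s2 (suffix); strip both.
Reduced to β = s1 s2^-1 s1 s2 s2 s1 s1 s2^-1 on 3 strands, 8 crossings.
Compute on β:
Braid: s1 s2^-1 s1 s2 s2 s1 s1 s2^-1 on 3 strands, 8 crossings.
Writhe w = (#positive) - (#negative) = 6 - 2 = 4.
State-sum expansion of <K>. There are 2^8 = 256 states.
Each crossing splits two ways (0=vertical, 1=horizontal). The state's weight is A^(#A-smoothings - #B-smoothings) * d^(loops - 1).
Tabulate the states by total A-exponent and number of loops L (A-exp: L × count):
  A^8: L=3 ×1
  A^6: L=2 ×6, L=4 ×2
  A^4: L=1 ×11, L=3 ×16, L=5 ×1
  A^2: L=2 ×47, L=4 ×9
  A^0: L=1 ×26, L=3 ×43, L=5 ×1
  A^-2: L=2 ×41, L=4 ×15
  A^-4: L=3 ×26, L=5 ×2
  A^-6: L=4 ×8
  A^-8: L=5 ×1
Each group contributes A^e * Σ count * d^(L-1):
Powers of d = -A^2 - A^-2: d^2 = A^4 + 2 + A^-4; d^3 = -A^6 - 3*A^2 - 3*A^-2 - A^-6; d^4 = A^8 + 4*A^4 + 6 + 4*A^-4 + A^-8.
  A^8 * (d^2) = A^12 + 2*A^8 + A^4
  A^6 * (6*d + 2*d^3) = -2*A^12 - 12*A^8 - 12*A^4 - 2
  A^4 * (11 + 16*d^2 + d^4) = A^12 + 20*A^8 + 49*A^4 + 20 + A^-4
  A^2 * (47*d + 9*d^3) = -9*A^8 - 74*A^4 - 74 - 9*A^-4
  A^0 * (26 + 43*d^2 + d^4) = A^8 + 47*A^4 + 118 + 47*A^-4 + A^-8
  A^-2 * (41*d + 15*d^3) = -15*A^4 - 86 - 86*A^-4 - 15*A^-8
  A^-4 * (26*d^2 + 2*d^4) = 2*A^4 + 34 + 64*A^-4 + 34*A^-8 + 2*A^-12
  A^-6 * (8*d^3) = -8 - 24*A^-4 - 24*A^-8 - 8*A^-12
  A^-8 * (d^4) = 1 + 4*A^-4 + 6*A^-8 + 4*A^-12 + A^-16
Summing the groups: <K> = 2*A^8 - 2*A^4 + 3 - 3*A^-4 + 2*A^-8 - 2*A^-12 + A^-16
Normalise by the writhe: (-A^3)^(-w) = (-A^3)^(-4) = A^-12, so f(A) = A^-12 * <K> = 2*A^-4 - 2*A^-8 + 3*A^-12 - 3*A^-16 + 2*A^-20 - 2*A^-24 + A^-28.
Substitute A = t^(-1/4), i.e. A^e → t^(-e/4): V(t) = t^7 - 2*t^6 + 2*t^5 - 3*t^4 + 3*t^3 - 2*t^2 + 2*t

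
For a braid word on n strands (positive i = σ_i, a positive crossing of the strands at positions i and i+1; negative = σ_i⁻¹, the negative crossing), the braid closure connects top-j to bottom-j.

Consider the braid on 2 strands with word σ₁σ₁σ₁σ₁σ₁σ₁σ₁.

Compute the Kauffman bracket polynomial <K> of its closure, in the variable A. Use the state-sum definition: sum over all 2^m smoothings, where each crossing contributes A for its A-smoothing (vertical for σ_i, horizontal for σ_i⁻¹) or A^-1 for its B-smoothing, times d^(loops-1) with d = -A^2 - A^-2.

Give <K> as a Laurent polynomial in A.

Braid: s1 s1 s1 s1 s1 s1 s1 on 2 strands, 7 crossings.
Writhe w = (#positive) - (#negative) = 7 - 0 = 7.
Computing the Kauffman bracket via state sum. There are 2^7 = 128 states.
Each crossing splits two ways (0=vertical, 1=horizontal). The state's weight is A^(#A-smoothings - #B-smoothings) * d^(loops - 1).
Tabulate the states by total A-exponent and number of loops L (A-exp: L × count):
  A^7: L=2 ×1
  A^5: L=1 ×7
  A^3: L=2 ×21
  A^1: L=3 ×35
  A^-1: L=4 ×35
  A^-3: L=5 ×21
  A^-5: L=6 ×7
  A^-7: L=7 ×1
Each group contributes A^e * Σ count * d^(L-1):
Powers of d = -A^2 - A^-2: d^2 = A^4 + 2 + A^-4; d^3 = -A^6 - 3*A^2 - 3*A^-2 - A^-6; d^4 = A^8 + 4*A^4 + 6 + 4*A^-4 + A^-8; d^5 = -A^10 - 5*A^6 - 10*A^2 - 10*A^-2 - 5*A^-6 - A^-10; d^6 = A^12 + 6*A^8 + 15*A^4 + 20 + 15*A^-4 + 6*A^-8 + A^-12.
  A^7 * (d) = -A^9 - A^5
  A^5 * (7) = 7*A^5
  A^3 * (21*d) = -21*A^5 - 21*A
  A^1 * (35*d^2) = 35*A^5 + 70*A + 35*A^-3
  A^-1 * (35*d^3) = -35*A^5 - 105*A - 105*A^-3 - 35*A^-7
  A^-3 * (21*d^4) = 21*A^5 + 84*A + 126*A^-3 + 84*A^-7 + 21*A^-11
  A^-5 * (7*d^5) = -7*A^5 - 35*A - 70*A^-3 - 70*A^-7 - 35*A^-11 - 7*A^-15
  A^-7 * (d^6) = A^5 + 6*A + 15*A^-3 + 20*A^-7 + 15*A^-11 + 6*A^-15 + A^-19
Summing the groups: <K> = -A^9 - A + A^-3 - A^-7 + A^-11 - A^-15 + A^-19

Answer: -A^9 - A + A^-3 - A^-7 + A^-11 - A^-15 + A^-19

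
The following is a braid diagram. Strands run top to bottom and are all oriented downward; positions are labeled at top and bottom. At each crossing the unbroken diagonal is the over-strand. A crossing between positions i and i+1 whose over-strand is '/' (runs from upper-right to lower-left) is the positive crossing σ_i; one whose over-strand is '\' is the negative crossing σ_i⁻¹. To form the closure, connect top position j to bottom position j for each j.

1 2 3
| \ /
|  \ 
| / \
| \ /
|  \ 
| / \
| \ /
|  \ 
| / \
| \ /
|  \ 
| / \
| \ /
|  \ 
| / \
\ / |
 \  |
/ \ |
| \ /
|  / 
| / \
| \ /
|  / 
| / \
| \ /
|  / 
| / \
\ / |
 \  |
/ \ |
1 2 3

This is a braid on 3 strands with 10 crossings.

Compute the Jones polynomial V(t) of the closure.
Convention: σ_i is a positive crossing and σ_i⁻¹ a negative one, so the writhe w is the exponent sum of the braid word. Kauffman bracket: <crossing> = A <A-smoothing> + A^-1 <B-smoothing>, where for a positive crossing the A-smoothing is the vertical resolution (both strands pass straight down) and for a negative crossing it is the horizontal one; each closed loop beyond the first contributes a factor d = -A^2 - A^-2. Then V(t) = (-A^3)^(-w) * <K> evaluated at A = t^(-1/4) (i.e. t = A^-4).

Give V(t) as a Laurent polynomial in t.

-1 + 2*t^-1 - 2*t^-2 + 4*t^-3 - 3*t^-4 + 3*t^-5 - 2*t^-6 + t^-7 - t^-8

Derivation:
Reading the diagram top to bottom ('/'-over between positions i,i+1 = s_i, '\'-over = s_i^-1): braid word = s2^-1 s2^-1 s2^-1 s2^-1 s2^-1 s1^-1 s2 s2 s2 s1^-1.
Braid: s2^-1 s2^-1 s2^-1 s2^-1 s2^-1 s1^-1 s2 s2 s2 s1^-1 on 3 strands, 10 crossings.
Writhe w = (#positive) - (#negative) = 3 - 7 = -4.
State-sum expansion of <K>. There are 2^10 = 1024 states.
Each crossing splits two ways (0=vertical, 1=horizontal). The state's weight is A^(#A-smoothings - #B-smoothings) * d^(loops - 1).
Tabulate the states by total A-exponent and number of loops L (A-exp: L × count):
  A^10: L=6 ×1
  A^8: L=5 ×10
  A^6: L=4 ×35, L=6 ×10
  A^4: L=3 ×60, L=5 ×50, L=7 ×10
  A^2: L=2 ×55, L=4 ×100, L=6 ×50, L=8 ×5
  A^0: L=1 ×25, L=3 ×101, L=5 ×100, L=7 ×25, L=9 ×1
  A^-2: L=2 ×55, L=4 ×100, L=6 ×50, L=8 ×5
  A^-4: L=1 ×6, L=3 ×54, L=5 ×50, L=7 ×10
  A^-6: L=2 ×9, L=4 ×26, L=6 ×10
  A^-8: L=3 ×5, L=5 ×5
  A^-10: L=4 ×1
Each group contributes A^e * Σ count * d^(L-1):
Powers of d = -A^2 - A^-2: d^2 = A^4 + 2 + A^-4; d^3 = -A^6 - 3*A^2 - 3*A^-2 - A^-6; d^4 = A^8 + 4*A^4 + 6 + 4*A^-4 + A^-8; d^5 = -A^10 - 5*A^6 - 10*A^2 - 10*A^-2 - 5*A^-6 - A^-10; d^6 = A^12 + 6*A^8 + 15*A^4 + 20 + 15*A^-4 + 6*A^-8 + A^-12; d^7 = -A^14 - 7*A^10 - 21*A^6 - 35*A^2 - 35*A^-2 - 21*A^-6 - 7*A^-10 - A^-14; d^8 = A^16 + 8*A^12 + 28*A^8 + 56*A^4 + 70 + 56*A^-4 + 28*A^-8 + 8*A^-12 + A^-16.
  A^10 * (d^5) = -A^20 - 5*A^16 - 10*A^12 - 10*A^8 - 5*A^4 - 1
  A^8 * (10*d^4) = 10*A^16 + 40*A^12 + 60*A^8 + 40*A^4 + 10
  A^6 * (35*d^3 + 10*d^5) = -10*A^16 - 85*A^12 - 205*A^8 - 205*A^4 - 85 - 10*A^-4
  A^4 * (60*d^2 + 50*d^4 + 10*d^6) = 10*A^16 + 110*A^12 + 410*A^8 + 620*A^4 + 410 + 110*A^-4 + 10*A^-8
  A^2 * (55*d + 100*d^3 + 50*d^5 + 5*d^7) = -5*A^16 - 85*A^12 - 455*A^8 - 1030*A^4 - 1030 - 455*A^-4 - 85*A^-8 - 5*A^-12
  A^0 * (25 + 101*d^2 + 100*d^4 + 25*d^6 + d^8) = A^16 + 33*A^12 + 278*A^8 + 932*A^4 + 1397 + 932*A^-4 + 278*A^-8 + 33*A^-12 + A^-16
  A^-2 * (55*d + 100*d^3 + 50*d^5 + 5*d^7) = -5*A^12 - 85*A^8 - 455*A^4 - 1030 - 1030*A^-4 - 455*A^-8 - 85*A^-12 - 5*A^-16
  A^-4 * (6 + 54*d^2 + 50*d^4 + 10*d^6) = 10*A^8 + 110*A^4 + 404 + 614*A^-4 + 404*A^-8 + 110*A^-12 + 10*A^-16
  A^-6 * (9*d + 26*d^3 + 10*d^5) = -10*A^4 - 76 - 187*A^-4 - 187*A^-8 - 76*A^-12 - 10*A^-16
  A^-8 * (5*d^2 + 5*d^4) = 5 + 25*A^-4 + 40*A^-8 + 25*A^-12 + 5*A^-16
  A^-10 * (d^3) = -A^-4 - 3*A^-8 - 3*A^-12 - A^-16
Summing the groups: <K> = -A^20 + A^16 - 2*A^12 + 3*A^8 - 3*A^4 + 4 - 2*A^-4 + 2*A^-8 - A^-12
Normalise by the writhe: (-A^3)^(-w) = (-A^3)^(4) = A^12, so f(A) = A^12 * <K> = -A^32 + A^28 - 2*A^24 + 3*A^20 - 3*A^16 + 4*A^12 - 2*A^8 + 2*A^4 - 1.
Substitute A = t^(-1/4), i.e. A^e → t^(-e/4): V(t) = -1 + 2*t^-1 - 2*t^-2 + 4*t^-3 - 3*t^-4 + 3*t^-5 - 2*t^-6 + t^-7 - t^-8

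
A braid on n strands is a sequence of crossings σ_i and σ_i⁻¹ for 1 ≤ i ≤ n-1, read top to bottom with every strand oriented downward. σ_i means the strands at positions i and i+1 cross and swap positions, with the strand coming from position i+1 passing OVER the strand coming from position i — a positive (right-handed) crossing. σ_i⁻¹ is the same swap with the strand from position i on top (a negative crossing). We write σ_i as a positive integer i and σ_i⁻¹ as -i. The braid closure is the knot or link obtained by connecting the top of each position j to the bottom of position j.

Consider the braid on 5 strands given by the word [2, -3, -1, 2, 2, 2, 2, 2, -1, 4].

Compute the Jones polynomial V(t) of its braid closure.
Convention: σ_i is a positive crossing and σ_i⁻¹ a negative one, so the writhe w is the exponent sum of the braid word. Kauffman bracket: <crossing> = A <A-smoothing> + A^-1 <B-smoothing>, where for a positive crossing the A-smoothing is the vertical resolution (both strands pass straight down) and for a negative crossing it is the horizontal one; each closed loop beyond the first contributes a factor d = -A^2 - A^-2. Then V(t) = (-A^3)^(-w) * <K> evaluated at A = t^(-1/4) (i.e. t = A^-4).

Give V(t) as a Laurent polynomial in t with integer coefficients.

The presented braid s2 s3^-1 s1^-1 s2 s2 s2 s2 s2 s1^-1 s4 on 5 strands reduces by inverse Markov moves (closure unchanged at each step):
  Destabilize: the word has the form β·s4 where s4 occurs only as the final letter (β ∈ B_4); drop it and the last strand → 4 strands.
Reduced to β = s2 s3^-1 s1^-1 s2 s2 s2 s2 s2 s1^-1 on 4 strands, 9 crossings.
Compute on β:
Braid: s2 s3^-1 s1^-1 s2 s2 s2 s2 s2 s1^-1 on 4 strands, 9 crossings.
Writhe w = (#positive) - (#negative) = 6 - 3 = 3.
State-sum expansion of <K>. There are 2^9 = 512 states.
For each crossing: s=0 is the vertical smoothing, s=1 horizontal. Crossing k contributes A^(sign_k * (1 - 2*s_k)); loop factor d = -A^2 - A^-2.
Tabulate the states by total A-exponent and number of loops L (A-exp: L × count):
  A^9: L=3 ×1
  A^7: L=2 ×8, L=4 ×1
  A^5: L=1 ×17, L=3 ×19
  A^3: L=2 ×63, L=4 ×21
  A^1: L=3 ×111, L=5 ×15
  A^-1: L=4 ×120, L=6 ×6
  A^-3: L=5 ×83, L=7 ×1
  A^-5: L=6 ×36
  A^-7: L=7 ×9
  A^-9: L=8 ×1
Each group contributes A^e * Σ count * d^(L-1):
Powers of d = -A^2 - A^-2: d^2 = A^4 + 2 + A^-4; d^3 = -A^6 - 3*A^2 - 3*A^-2 - A^-6; d^4 = A^8 + 4*A^4 + 6 + 4*A^-4 + A^-8; d^5 = -A^10 - 5*A^6 - 10*A^2 - 10*A^-2 - 5*A^-6 - A^-10; d^6 = A^12 + 6*A^8 + 15*A^4 + 20 + 15*A^-4 + 6*A^-8 + A^-12; d^7 = -A^14 - 7*A^10 - 21*A^6 - 35*A^2 - 35*A^-2 - 21*A^-6 - 7*A^-10 - A^-14.
  A^9 * (d^2) = A^13 + 2*A^9 + A^5
  A^7 * (8*d + d^3) = -A^13 - 11*A^9 - 11*A^5 - A
  A^5 * (17 + 19*d^2) = 19*A^9 + 55*A^5 + 19*A
  A^3 * (63*d + 21*d^3) = -21*A^9 - 126*A^5 - 126*A - 21*A^-3
  A^1 * (111*d^2 + 15*d^4) = 15*A^9 + 171*A^5 + 312*A + 171*A^-3 + 15*A^-7
  A^-1 * (120*d^3 + 6*d^5) = -6*A^9 - 150*A^5 - 420*A - 420*A^-3 - 150*A^-7 - 6*A^-11
  A^-3 * (83*d^4 + d^6) = A^9 + 89*A^5 + 347*A + 518*A^-3 + 347*A^-7 + 89*A^-11 + A^-15
  A^-5 * (36*d^5) = -36*A^5 - 180*A - 360*A^-3 - 360*A^-7 - 180*A^-11 - 36*A^-15
  A^-7 * (9*d^6) = 9*A^5 + 54*A + 135*A^-3 + 180*A^-7 + 135*A^-11 + 54*A^-15 + 9*A^-19
  A^-9 * (d^7) = -A^5 - 7*A - 21*A^-3 - 35*A^-7 - 35*A^-11 - 21*A^-15 - 7*A^-19 - A^-23
Summing the groups: <K> = -A^9 + A^5 - 2*A + 2*A^-3 - 3*A^-7 + 3*A^-11 - 2*A^-15 + 2*A^-19 - A^-23
Normalise by the writhe: (-A^3)^(-w) = (-A^3)^(-3) = -A^-9, so f(A) = -A^-9 * <K> = 1 - A^-4 + 2*A^-8 - 2*A^-12 + 3*A^-16 - 3*A^-20 + 2*A^-24 - 2*A^-28 + A^-32.
Substitute A = t^(-1/4), i.e. A^e → t^(-e/4): V(t) = t^8 - 2*t^7 + 2*t^6 - 3*t^5 + 3*t^4 - 2*t^3 + 2*t^2 - t + 1

Answer: t^8 - 2*t^7 + 2*t^6 - 3*t^5 + 3*t^4 - 2*t^3 + 2*t^2 - t + 1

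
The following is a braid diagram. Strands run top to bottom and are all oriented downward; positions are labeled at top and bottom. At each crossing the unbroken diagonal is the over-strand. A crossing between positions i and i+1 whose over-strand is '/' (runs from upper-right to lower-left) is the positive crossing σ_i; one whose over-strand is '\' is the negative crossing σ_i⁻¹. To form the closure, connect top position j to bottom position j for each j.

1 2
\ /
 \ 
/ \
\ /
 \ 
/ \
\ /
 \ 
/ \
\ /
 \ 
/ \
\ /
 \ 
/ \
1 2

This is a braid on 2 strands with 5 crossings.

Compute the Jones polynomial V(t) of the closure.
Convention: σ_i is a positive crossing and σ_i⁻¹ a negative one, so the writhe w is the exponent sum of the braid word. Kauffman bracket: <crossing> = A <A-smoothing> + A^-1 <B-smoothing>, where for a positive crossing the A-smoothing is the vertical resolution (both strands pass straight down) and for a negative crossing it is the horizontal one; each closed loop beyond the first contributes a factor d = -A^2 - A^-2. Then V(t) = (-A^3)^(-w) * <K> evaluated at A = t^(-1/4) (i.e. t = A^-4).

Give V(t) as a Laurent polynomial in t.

t^-2 + t^-4 - t^-5 + t^-6 - t^-7

Derivation:
Reading the diagram top to bottom ('/'-over between positions i,i+1 = s_i, '\'-over = s_i^-1): braid word = s1^-1 s1^-1 s1^-1 s1^-1 s1^-1.
Braid: s1^-1 s1^-1 s1^-1 s1^-1 s1^-1 on 2 strands, 5 crossings.
Writhe w = (#positive) - (#negative) = 0 - 5 = -5.
State-sum expansion of <K>. There are 2^5 = 32 states.
For each crossing: s=0 is the vertical smoothing, s=1 horizontal. Crossing k contributes A^(sign_k * (1 - 2*s_k)); loop factor d = -A^2 - A^-2.
  state 00000: A-exp=-5, loops=2, term = A^-5 * d^1
  state 00001: A-exp=-3, loops=1, term = A^-3 * d^0
  state 00010: A-exp=-3, loops=1, term = A^-3 * d^0
  state 00011: A-exp=-1, loops=2, term = A^-1 * d^1
  state 00100: A-exp=-3, loops=1, term = A^-3 * d^0
  state 00101: A-exp=-1, loops=2, term = A^-1 * d^1
  state 00110: A-exp=-1, loops=2, term = A^-1 * d^1
  state 00111: A-exp=+1, loops=3, term = A^1 * d^2
  state 01000: A-exp=-3, loops=1, term = A^-3 * d^0
  state 01001: A-exp=-1, loops=2, term = A^-1 * d^1
  state 01010: A-exp=-1, loops=2, term = A^-1 * d^1
  state 01011: A-exp=+1, loops=3, term = A^1 * d^2
  state 01100: A-exp=-1, loops=2, term = A^-1 * d^1
  state 01101: A-exp=+1, loops=3, term = A^1 * d^2
  state 01110: A-exp=+1, loops=3, term = A^1 * d^2
  state 01111: A-exp=+3, loops=4, term = A^3 * d^3
  state 10000: A-exp=-3, loops=1, term = A^-3 * d^0
  state 10001: A-exp=-1, loops=2, term = A^-1 * d^1
  state 10010: A-exp=-1, loops=2, term = A^-1 * d^1
  state 10011: A-exp=+1, loops=3, term = A^1 * d^2
  state 10100: A-exp=-1, loops=2, term = A^-1 * d^1
  state 10101: A-exp=+1, loops=3, term = A^1 * d^2
  state 10110: A-exp=+1, loops=3, term = A^1 * d^2
  state 10111: A-exp=+3, loops=4, term = A^3 * d^3
  state 11000: A-exp=-1, loops=2, term = A^-1 * d^1
  state 11001: A-exp=+1, loops=3, term = A^1 * d^2
  state 11010: A-exp=+1, loops=3, term = A^1 * d^2
  state 11011: A-exp=+3, loops=4, term = A^3 * d^3
  state 11100: A-exp=+1, loops=3, term = A^1 * d^2
  state 11101: A-exp=+3, loops=4, term = A^3 * d^3
  state 11110: A-exp=+3, loops=4, term = A^3 * d^3
  state 11111: A-exp=+5, loops=5, term = A^5 * d^4
Collect the terms by A-exponent (count of states per loop number):
Powers of d = -A^2 - A^-2: d^2 = A^4 + 2 + A^-4; d^3 = -A^6 - 3*A^2 - 3*A^-2 - A^-6; d^4 = A^8 + 4*A^4 + 6 + 4*A^-4 + A^-8.
  A^5 * (d^4) = A^13 + 4*A^9 + 6*A^5 + 4*A + A^-3
  A^3 * (5*d^3) = -5*A^9 - 15*A^5 - 15*A - 5*A^-3
  A^1 * (10*d^2) = 10*A^5 + 20*A + 10*A^-3
  A^-1 * (10*d) = -10*A - 10*A^-3
  A^-3 * (5) = 5*A^-3
  A^-5 * (d) = -A^-3 - A^-7
Summing the groups: <K> = A^13 - A^9 + A^5 - A - A^-7
Normalise by the writhe: (-A^3)^(-w) = (-A^3)^(5) = -A^15, so f(A) = -A^15 * <K> = -A^28 + A^24 - A^20 + A^16 + A^8.
Substitute A = t^(-1/4), i.e. A^e → t^(-e/4): V(t) = t^-2 + t^-4 - t^-5 + t^-6 - t^-7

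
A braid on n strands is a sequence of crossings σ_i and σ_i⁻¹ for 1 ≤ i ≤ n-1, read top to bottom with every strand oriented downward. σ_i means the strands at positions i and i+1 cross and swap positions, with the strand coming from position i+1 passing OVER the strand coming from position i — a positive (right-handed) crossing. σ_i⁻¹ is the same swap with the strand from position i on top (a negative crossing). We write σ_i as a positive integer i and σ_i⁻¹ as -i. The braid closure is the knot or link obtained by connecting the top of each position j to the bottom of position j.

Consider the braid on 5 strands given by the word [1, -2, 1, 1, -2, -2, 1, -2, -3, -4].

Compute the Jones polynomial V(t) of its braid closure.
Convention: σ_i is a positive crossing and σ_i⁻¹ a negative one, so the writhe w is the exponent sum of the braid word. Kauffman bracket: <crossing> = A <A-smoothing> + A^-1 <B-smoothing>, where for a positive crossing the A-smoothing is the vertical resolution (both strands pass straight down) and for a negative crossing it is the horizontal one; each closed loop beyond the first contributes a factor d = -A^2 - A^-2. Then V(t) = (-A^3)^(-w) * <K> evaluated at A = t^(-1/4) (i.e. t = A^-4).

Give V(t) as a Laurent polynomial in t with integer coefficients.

t^4 - 3*t^3 + 5*t^2 - 6*t + 7 - 6*t^-1 + 5*t^-2 - 3*t^-3 + t^-4

Derivation:
The presented braid s1 s2^-1 s1 s1 s2^-1 s2^-1 s1 s2^-1 s3^-1 s4^-1 on 5 strands reduces by inverse Markov moves (closure unchanged at each step):
  Destabilize: the word has the form β·s4^-1 where s4^-1 occurs only as the final letter (β ∈ B_4); drop it and the last strand → 4 strands.
  Destabilize: the word has the form β·s3^-1 where s3^-1 occurs only as the final letter (β ∈ B_3); drop it and the last strand → 3 strands.
Reduced to β = s1 s2^-1 s1 s1 s2^-1 s2^-1 s1 s2^-1 on 3 strands, 8 crossings.
Compute on β:
Braid: s1 s2^-1 s1 s1 s2^-1 s2^-1 s1 s2^-1 on 3 strands, 8 crossings.
Writhe w = (#positive) - (#negative) = 4 - 4 = 0.
Enumerate smoothing states for the bracket polynomial. There are 2^8 = 256 states.
For each crossing: s=0 is the vertical smoothing, s=1 horizontal. Crossing k contributes A^(sign_k * (1 - 2*s_k)); loop factor d = -A^2 - A^-2.
Tabulate the states by total A-exponent and number of loops L (A-exp: L × count):
  A^8: L=5 ×1
  A^6: L=4 ×8
  A^4: L=3 ×27, L=5 ×1
  A^2: L=2 ×47, L=4 ×9
  A^0: L=1 ×37, L=3 ×32, L=5 ×1
  A^-2: L=2 ×47, L=4 ×9
  A^-4: L=3 ×27, L=5 ×1
  A^-6: L=4 ×8
  A^-8: L=5 ×1
Each group contributes A^e * Σ count * d^(L-1):
Powers of d = -A^2 - A^-2: d^2 = A^4 + 2 + A^-4; d^3 = -A^6 - 3*A^2 - 3*A^-2 - A^-6; d^4 = A^8 + 4*A^4 + 6 + 4*A^-4 + A^-8.
  A^8 * (d^4) = A^16 + 4*A^12 + 6*A^8 + 4*A^4 + 1
  A^6 * (8*d^3) = -8*A^12 - 24*A^8 - 24*A^4 - 8
  A^4 * (27*d^2 + d^4) = A^12 + 31*A^8 + 60*A^4 + 31 + A^-4
  A^2 * (47*d + 9*d^3) = -9*A^8 - 74*A^4 - 74 - 9*A^-4
  A^0 * (37 + 32*d^2 + d^4) = A^8 + 36*A^4 + 107 + 36*A^-4 + A^-8
  A^-2 * (47*d + 9*d^3) = -9*A^4 - 74 - 74*A^-4 - 9*A^-8
  A^-4 * (27*d^2 + d^4) = A^4 + 31 + 60*A^-4 + 31*A^-8 + A^-12
  A^-6 * (8*d^3) = -8 - 24*A^-4 - 24*A^-8 - 8*A^-12
  A^-8 * (d^4) = 1 + 4*A^-4 + 6*A^-8 + 4*A^-12 + A^-16
Summing the groups: <K> = A^16 - 3*A^12 + 5*A^8 - 6*A^4 + 7 - 6*A^-4 + 5*A^-8 - 3*A^-12 + A^-16
Normalise by the writhe: (-A^3)^(-w) = (-A^3)^(0) = 1, so f(A) = 1 * <K> = A^16 - 3*A^12 + 5*A^8 - 6*A^4 + 7 - 6*A^-4 + 5*A^-8 - 3*A^-12 + A^-16.
Substitute A = t^(-1/4), i.e. A^e → t^(-e/4): V(t) = t^4 - 3*t^3 + 5*t^2 - 6*t + 7 - 6*t^-1 + 5*t^-2 - 3*t^-3 + t^-4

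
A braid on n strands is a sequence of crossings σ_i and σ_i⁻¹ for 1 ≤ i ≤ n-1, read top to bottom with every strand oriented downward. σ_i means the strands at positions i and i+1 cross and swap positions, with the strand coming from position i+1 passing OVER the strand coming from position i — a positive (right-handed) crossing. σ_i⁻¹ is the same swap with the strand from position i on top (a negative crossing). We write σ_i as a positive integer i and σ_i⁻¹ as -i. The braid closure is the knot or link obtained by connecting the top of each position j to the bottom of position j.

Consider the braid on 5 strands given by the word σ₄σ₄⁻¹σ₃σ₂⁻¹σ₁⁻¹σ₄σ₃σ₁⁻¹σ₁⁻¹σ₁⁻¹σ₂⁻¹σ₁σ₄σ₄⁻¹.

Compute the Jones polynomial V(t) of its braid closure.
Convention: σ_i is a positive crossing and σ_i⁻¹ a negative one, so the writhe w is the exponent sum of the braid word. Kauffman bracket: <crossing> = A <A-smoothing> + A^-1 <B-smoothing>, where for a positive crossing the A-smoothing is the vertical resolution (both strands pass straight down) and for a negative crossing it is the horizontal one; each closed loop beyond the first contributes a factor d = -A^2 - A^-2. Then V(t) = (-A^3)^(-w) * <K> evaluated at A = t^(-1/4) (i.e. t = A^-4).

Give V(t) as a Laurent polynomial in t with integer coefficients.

The presented braid s4 s4^-1 s3 s2^-1 s1^-1 s4 s3 s1^-1 s1^-1 s1^-1 s2^-1 s1 s4 s4^-1 on 5 strands reduces by inverse Markov moves (closure unchanged at each step):
  Deconjugate: the word is γ·β·γ⁻¹ with γ = s4 s4^-1 (prefix) and γ⁻¹ = s4 s4^-1 (suffix); strip both.
Reduced to β = s3 s2^-1 s1^-1 s4 s3 s1^-1 s1^-1 s1^-1 s2^-1 s1 on 5 strands, 10 crossings.
Compute on β:
Braid: s3 s2^-1 s1^-1 s4 s3 s1^-1 s1^-1 s1^-1 s2^-1 s1 on 5 strands, 10 crossings.
Writhe w = (#positive) - (#negative) = 4 - 6 = -2.
Computing the Kauffman bracket via state sum. There are 2^10 = 1024 states.
For each crossing: s=0 is the vertical smoothing, s=1 horizontal. Crossing k contributes A^(sign_k * (1 - 2*s_k)); loop factor d = -A^2 - A^-2.
Tabulate the states by total A-exponent and number of loops L (A-exp: L × count):
  A^10: L=7 ×1
  A^8: L=6 ×10
  A^6: L=5 ×42, L=7 ×3
  A^4: L=4 ×95, L=6 ×24, L=8 ×1
  A^2: L=3 ×124, L=5 ×76, L=7 ×10
  A^0: L=2 ×90, L=4 ×126, L=6 ×35, L=8 ×1
  A^-2: L=1 ×28, L=3 ×116, L=5 ×61, L=7 ×5
  A^-4: L=2 ×50, L=4 ×60, L=6 ×10
  A^-6: L=1 ×5, L=3 ×29, L=5 ×11
  A^-8: L=2 ×4, L=4 ×6
  A^-10: L=3 ×1
Each group contributes A^e * Σ count * d^(L-1):
Powers of d = -A^2 - A^-2: d^2 = A^4 + 2 + A^-4; d^3 = -A^6 - 3*A^2 - 3*A^-2 - A^-6; d^4 = A^8 + 4*A^4 + 6 + 4*A^-4 + A^-8; d^5 = -A^10 - 5*A^6 - 10*A^2 - 10*A^-2 - 5*A^-6 - A^-10; d^6 = A^12 + 6*A^8 + 15*A^4 + 20 + 15*A^-4 + 6*A^-8 + A^-12; d^7 = -A^14 - 7*A^10 - 21*A^6 - 35*A^2 - 35*A^-2 - 21*A^-6 - 7*A^-10 - A^-14.
  A^10 * (d^6) = A^22 + 6*A^18 + 15*A^14 + 20*A^10 + 15*A^6 + 6*A^2 + A^-2
  A^8 * (10*d^5) = -10*A^18 - 50*A^14 - 100*A^10 - 100*A^6 - 50*A^2 - 10*A^-2
  A^6 * (42*d^4 + 3*d^6) = 3*A^18 + 60*A^14 + 213*A^10 + 312*A^6 + 213*A^2 + 60*A^-2 + 3*A^-6
  A^4 * (95*d^3 + 24*d^5 + d^7) = -A^18 - 31*A^14 - 236*A^10 - 560*A^6 - 560*A^2 - 236*A^-2 - 31*A^-6 - A^-10
  A^2 * (124*d^2 + 76*d^4 + 10*d^6) = 10*A^14 + 136*A^10 + 578*A^6 + 904*A^2 + 578*A^-2 + 136*A^-6 + 10*A^-10
  A^0 * (90*d + 126*d^3 + 35*d^5 + d^7) = -A^14 - 42*A^10 - 322*A^6 - 853*A^2 - 853*A^-2 - 322*A^-6 - 42*A^-10 - A^-14
  A^-2 * (28 + 116*d^2 + 61*d^4 + 5*d^6) = 5*A^10 + 91*A^6 + 435*A^2 + 726*A^-2 + 435*A^-6 + 91*A^-10 + 5*A^-14
  A^-4 * (50*d + 60*d^3 + 10*d^5) = -10*A^6 - 110*A^2 - 330*A^-2 - 330*A^-6 - 110*A^-10 - 10*A^-14
  A^-6 * (5 + 29*d^2 + 11*d^4) = 11*A^2 + 73*A^-2 + 129*A^-6 + 73*A^-10 + 11*A^-14
  A^-8 * (4*d + 6*d^3) = -6*A^-2 - 22*A^-6 - 22*A^-10 - 6*A^-14
  A^-10 * (d^2) = A^-6 + 2*A^-10 + A^-14
Summing the groups: <K> = A^22 - 2*A^18 + 3*A^14 - 4*A^10 + 4*A^6 - 4*A^2 + 3*A^-2 - A^-6 + A^-10
Normalise by the writhe: (-A^3)^(-w) = (-A^3)^(2) = A^6, so f(A) = A^6 * <K> = A^28 - 2*A^24 + 3*A^20 - 4*A^16 + 4*A^12 - 4*A^8 + 3*A^4 - 1 + A^-4.
Substitute A = t^(-1/4), i.e. A^e → t^(-e/4): V(t) = t - 1 + 3*t^-1 - 4*t^-2 + 4*t^-3 - 4*t^-4 + 3*t^-5 - 2*t^-6 + t^-7

Answer: t - 1 + 3*t^-1 - 4*t^-2 + 4*t^-3 - 4*t^-4 + 3*t^-5 - 2*t^-6 + t^-7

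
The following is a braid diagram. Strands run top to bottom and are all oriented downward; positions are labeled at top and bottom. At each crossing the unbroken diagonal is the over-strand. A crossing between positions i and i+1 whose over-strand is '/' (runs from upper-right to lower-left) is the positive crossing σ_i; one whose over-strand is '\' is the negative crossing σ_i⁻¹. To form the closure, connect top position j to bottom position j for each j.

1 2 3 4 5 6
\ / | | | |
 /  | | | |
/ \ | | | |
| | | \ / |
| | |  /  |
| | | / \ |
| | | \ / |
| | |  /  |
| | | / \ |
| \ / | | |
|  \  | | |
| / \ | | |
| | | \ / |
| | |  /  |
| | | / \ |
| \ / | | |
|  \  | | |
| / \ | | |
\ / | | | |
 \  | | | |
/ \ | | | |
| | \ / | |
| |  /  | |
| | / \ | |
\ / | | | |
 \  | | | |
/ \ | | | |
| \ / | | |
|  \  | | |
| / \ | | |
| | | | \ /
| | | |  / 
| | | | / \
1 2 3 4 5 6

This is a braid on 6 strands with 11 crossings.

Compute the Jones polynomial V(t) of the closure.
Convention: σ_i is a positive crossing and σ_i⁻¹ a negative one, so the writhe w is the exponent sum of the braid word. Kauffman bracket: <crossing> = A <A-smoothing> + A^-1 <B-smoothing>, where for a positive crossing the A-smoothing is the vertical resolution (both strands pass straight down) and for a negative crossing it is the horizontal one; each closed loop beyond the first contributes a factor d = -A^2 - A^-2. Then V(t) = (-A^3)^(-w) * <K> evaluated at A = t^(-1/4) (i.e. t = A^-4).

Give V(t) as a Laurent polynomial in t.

Reading the diagram top to bottom ('/'-over between positions i,i+1 = s_i, '\'-over = s_i^-1): braid word = s1 s4 s4 s2^-1 s4 s2^-1 s1^-1 s3 s1^-1 s2^-1 s5.
The presented braid s1 s4 s4 s2^-1 s4 s2^-1 s1^-1 s3 s1^-1 s2^-1 s5 on 6 strands reduces by inverse Markov moves (closure unchanged at each step):
  Destabilize: the word has the form β·s5 where s5 occurs only as the final letter (β ∈ B_5); drop it and the last strand → 5 strands.
Reduced to β = s1 s4 s4 s2^-1 s4 s2^-1 s1^-1 s3 s1^-1 s2^-1 on 5 strands, 10 crossings.
Compute on β:
Braid: s1 s4 s4 s2^-1 s4 s2^-1 s1^-1 s3 s1^-1 s2^-1 on 5 strands, 10 crossings.
Writhe w = (#positive) - (#negative) = 5 - 5 = 0.
Enumerate smoothing states for the bracket polynomial. There are 2^10 = 1024 states.
Smooth each crossing (0=||, 1=⌣⌢); contribution A^(Σ sign_k(1-2s_k)) * d^(L-1).
Tabulate the states by total A-exponent and number of loops L (A-exp: L × count):
  A^10: L=6 ×1
  A^8: L=5 ×10
  A^6: L=4 ×40, L=6 ×5
  A^4: L=3 ×80, L=5 ×39, L=7 ×1
  A^2: L=2 ×79, L=4 ×117, L=6 ×14
  A^0: L=1 ×30, L=3 ×158, L=5 ×62, L=7 ×2
  A^-2: L=2 ×84, L=4 ×111, L=6 ×15
  A^-4: L=1 ×9, L=3 ×74, L=5 ×36, L=7 ×1
  A^-6: L=2 ×12, L=4 ×29, L=6 ×4
  A^-8: L=3 ×6, L=5 ×4
  A^-10: L=4 ×1
Each group contributes A^e * Σ count * d^(L-1):
Powers of d = -A^2 - A^-2: d^2 = A^4 + 2 + A^-4; d^3 = -A^6 - 3*A^2 - 3*A^-2 - A^-6; d^4 = A^8 + 4*A^4 + 6 + 4*A^-4 + A^-8; d^5 = -A^10 - 5*A^6 - 10*A^2 - 10*A^-2 - 5*A^-6 - A^-10; d^6 = A^12 + 6*A^8 + 15*A^4 + 20 + 15*A^-4 + 6*A^-8 + A^-12.
  A^10 * (d^5) = -A^20 - 5*A^16 - 10*A^12 - 10*A^8 - 5*A^4 - 1
  A^8 * (10*d^4) = 10*A^16 + 40*A^12 + 60*A^8 + 40*A^4 + 10
  A^6 * (40*d^3 + 5*d^5) = -5*A^16 - 65*A^12 - 170*A^8 - 170*A^4 - 65 - 5*A^-4
  A^4 * (80*d^2 + 39*d^4 + d^6) = A^16 + 45*A^12 + 251*A^8 + 414*A^4 + 251 + 45*A^-4 + A^-8
  A^2 * (79*d + 117*d^3 + 14*d^5) = -14*A^12 - 187*A^8 - 570*A^4 - 570 - 187*A^-4 - 14*A^-8
  A^0 * (30 + 158*d^2 + 62*d^4 + 2*d^6) = 2*A^12 + 74*A^8 + 436*A^4 + 758 + 436*A^-4 + 74*A^-8 + 2*A^-12
  A^-2 * (84*d + 111*d^3 + 15*d^5) = -15*A^8 - 186*A^4 - 567 - 567*A^-4 - 186*A^-8 - 15*A^-12
  A^-4 * (9 + 74*d^2 + 36*d^4 + d^6) = A^8 + 42*A^4 + 233 + 393*A^-4 + 233*A^-8 + 42*A^-12 + A^-16
  A^-6 * (12*d + 29*d^3 + 4*d^5) = -4*A^4 - 49 - 139*A^-4 - 139*A^-8 - 49*A^-12 - 4*A^-16
  A^-8 * (6*d^2 + 4*d^4) = 4 + 22*A^-4 + 36*A^-8 + 22*A^-12 + 4*A^-16
  A^-10 * (d^3) = -A^-4 - 3*A^-8 - 3*A^-12 - A^-16
Summing the groups: <K> = -A^20 + A^16 - 2*A^12 + 4*A^8 - 3*A^4 + 4 - 3*A^-4 + 2*A^-8 - A^-12
Normalise by the writhe: (-A^3)^(-w) = (-A^3)^(0) = 1, so f(A) = 1 * <K> = -A^20 + A^16 - 2*A^12 + 4*A^8 - 3*A^4 + 4 - 3*A^-4 + 2*A^-8 - A^-12.
Substitute A = t^(-1/4), i.e. A^e → t^(-e/4): V(t) = -t^3 + 2*t^2 - 3*t + 4 - 3*t^-1 + 4*t^-2 - 2*t^-3 + t^-4 - t^-5

Answer: -t^3 + 2*t^2 - 3*t + 4 - 3*t^-1 + 4*t^-2 - 2*t^-3 + t^-4 - t^-5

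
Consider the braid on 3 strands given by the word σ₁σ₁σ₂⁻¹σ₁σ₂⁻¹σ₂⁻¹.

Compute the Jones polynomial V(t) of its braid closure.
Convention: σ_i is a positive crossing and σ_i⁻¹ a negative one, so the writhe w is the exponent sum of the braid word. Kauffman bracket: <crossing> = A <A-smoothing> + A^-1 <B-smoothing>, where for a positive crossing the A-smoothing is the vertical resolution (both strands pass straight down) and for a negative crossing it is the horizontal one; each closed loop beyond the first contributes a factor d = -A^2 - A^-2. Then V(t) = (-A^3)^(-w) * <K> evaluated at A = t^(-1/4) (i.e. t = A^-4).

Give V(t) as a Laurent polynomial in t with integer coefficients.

Braid: s1 s1 s2^-1 s1 s2^-1 s2^-1 on 3 strands, 6 crossings.
Writhe w = (#positive) - (#negative) = 3 - 3 = 0.
State-sum expansion of <K>. There are 2^6 = 64 states.
Each crossing splits two ways (0=vertical, 1=horizontal). The state's weight is A^(#A-smoothings - #B-smoothings) * d^(loops - 1).
Tabulate the states by total A-exponent and number of loops L (A-exp: L × count):
  A^6: L=4 ×1
  A^4: L=3 ×6
  A^2: L=2 ×14, L=4 ×1
  A^0: L=1 ×13, L=3 ×7
  A^-2: L=2 ×14, L=4 ×1
  A^-4: L=3 ×6
  A^-6: L=4 ×1
Each group contributes A^e * Σ count * d^(L-1):
Powers of d = -A^2 - A^-2: d^2 = A^4 + 2 + A^-4; d^3 = -A^6 - 3*A^2 - 3*A^-2 - A^-6.
  A^6 * (d^3) = -A^12 - 3*A^8 - 3*A^4 - 1
  A^4 * (6*d^2) = 6*A^8 + 12*A^4 + 6
  A^2 * (14*d + d^3) = -A^8 - 17*A^4 - 17 - A^-4
  A^0 * (13 + 7*d^2) = 7*A^4 + 27 + 7*A^-4
  A^-2 * (14*d + d^3) = -A^4 - 17 - 17*A^-4 - A^-8
  A^-4 * (6*d^2) = 6 + 12*A^-4 + 6*A^-8
  A^-6 * (d^3) = -1 - 3*A^-4 - 3*A^-8 - A^-12
Summing the groups: <K> = -A^12 + 2*A^8 - 2*A^4 + 3 - 2*A^-4 + 2*A^-8 - A^-12
Normalise by the writhe: (-A^3)^(-w) = (-A^3)^(0) = 1, so f(A) = 1 * <K> = -A^12 + 2*A^8 - 2*A^4 + 3 - 2*A^-4 + 2*A^-8 - A^-12.
Substitute A = t^(-1/4), i.e. A^e → t^(-e/4): V(t) = -t^3 + 2*t^2 - 2*t + 3 - 2*t^-1 + 2*t^-2 - t^-3

Answer: -t^3 + 2*t^2 - 2*t + 3 - 2*t^-1 + 2*t^-2 - t^-3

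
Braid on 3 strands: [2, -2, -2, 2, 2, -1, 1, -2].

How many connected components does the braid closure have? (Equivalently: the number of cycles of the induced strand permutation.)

3

Derivation:
Track the strand permutation on 3 strands, starting from identity.
  step 1: s2 swaps positions 2,3 -> [1 3 2]
  step 2: s2^-1 swaps positions 2,3 -> [1 2 3]
  step 3: s2^-1 swaps positions 2,3 -> [1 3 2]
  step 4: s2 swaps positions 2,3 -> [1 2 3]
  step 5: s2 swaps positions 2,3 -> [1 3 2]
  step 6: s1^-1 swaps positions 1,2 -> [3 1 2]
  step 7: s1 swaps positions 1,2 -> [1 3 2]
  step 8: s2^-1 swaps positions 2,3 -> [1 2 3]
Final permutation (position -> original strand): [1 2 3]
Closure components = cycle count of this permutation = 3.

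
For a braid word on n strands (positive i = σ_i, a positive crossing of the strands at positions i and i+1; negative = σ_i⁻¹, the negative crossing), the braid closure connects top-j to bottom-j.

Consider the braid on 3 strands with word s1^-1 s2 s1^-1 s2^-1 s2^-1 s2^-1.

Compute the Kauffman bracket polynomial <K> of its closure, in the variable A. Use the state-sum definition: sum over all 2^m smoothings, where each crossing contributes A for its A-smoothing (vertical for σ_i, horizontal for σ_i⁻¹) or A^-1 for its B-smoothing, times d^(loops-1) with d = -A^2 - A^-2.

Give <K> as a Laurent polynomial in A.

Braid: s1^-1 s2 s1^-1 s2^-1 s2^-1 s2^-1 on 3 strands, 6 crossings.
Writhe w = (#positive) - (#negative) = 1 - 5 = -4.
Enumerate smoothing states for the bracket polynomial. There are 2^6 = 64 states.
For each crossing: s=0 is the vertical smoothing, s=1 horizontal. Crossing k contributes A^(sign_k * (1 - 2*s_k)); loop factor d = -A^2 - A^-2.
Tabulate the states by total A-exponent and number of loops L (A-exp: L × count):
  A^6: L=4 ×1
  A^4: L=3 ×6
  A^2: L=2 ×12, L=4 ×3
  A^0: L=1 ×9, L=3 ×10, L=5 ×1
  A^-2: L=2 ×12, L=4 ×3
  A^-4: L=1 ×2, L=3 ×4
  A^-6: L=2 ×1
Each group contributes A^e * Σ count * d^(L-1):
Powers of d = -A^2 - A^-2: d^2 = A^4 + 2 + A^-4; d^3 = -A^6 - 3*A^2 - 3*A^-2 - A^-6; d^4 = A^8 + 4*A^4 + 6 + 4*A^-4 + A^-8.
  A^6 * (d^3) = -A^12 - 3*A^8 - 3*A^4 - 1
  A^4 * (6*d^2) = 6*A^8 + 12*A^4 + 6
  A^2 * (12*d + 3*d^3) = -3*A^8 - 21*A^4 - 21 - 3*A^-4
  A^0 * (9 + 10*d^2 + d^4) = A^8 + 14*A^4 + 35 + 14*A^-4 + A^-8
  A^-2 * (12*d + 3*d^3) = -3*A^4 - 21 - 21*A^-4 - 3*A^-8
  A^-4 * (2 + 4*d^2) = 4 + 10*A^-4 + 4*A^-8
  A^-6 * (d) = -A^-4 - A^-8
Summing the groups: <K> = -A^12 + A^8 - A^4 + 2 - A^-4 + A^-8

Answer: -A^12 + A^8 - A^4 + 2 - A^-4 + A^-8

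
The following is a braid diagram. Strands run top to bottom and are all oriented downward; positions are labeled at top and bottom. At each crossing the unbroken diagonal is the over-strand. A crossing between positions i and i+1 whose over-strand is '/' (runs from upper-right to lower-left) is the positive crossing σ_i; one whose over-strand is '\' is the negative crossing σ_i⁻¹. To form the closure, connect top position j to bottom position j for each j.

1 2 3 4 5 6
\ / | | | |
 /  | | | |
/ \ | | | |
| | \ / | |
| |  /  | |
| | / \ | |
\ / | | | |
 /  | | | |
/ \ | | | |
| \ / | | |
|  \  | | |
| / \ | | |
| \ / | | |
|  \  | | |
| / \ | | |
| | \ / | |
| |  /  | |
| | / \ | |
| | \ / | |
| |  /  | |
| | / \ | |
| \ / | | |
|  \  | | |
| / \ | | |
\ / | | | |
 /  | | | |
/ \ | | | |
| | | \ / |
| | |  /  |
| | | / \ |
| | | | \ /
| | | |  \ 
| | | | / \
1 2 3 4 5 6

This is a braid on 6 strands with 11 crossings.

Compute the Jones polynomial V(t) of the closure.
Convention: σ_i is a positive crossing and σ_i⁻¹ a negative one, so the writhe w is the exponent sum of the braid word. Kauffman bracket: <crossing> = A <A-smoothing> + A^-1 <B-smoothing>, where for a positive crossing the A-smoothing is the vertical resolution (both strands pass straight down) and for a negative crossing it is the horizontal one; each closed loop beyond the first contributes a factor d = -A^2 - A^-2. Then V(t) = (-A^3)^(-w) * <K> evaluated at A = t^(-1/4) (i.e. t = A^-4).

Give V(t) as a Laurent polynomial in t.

Reading the diagram top to bottom ('/'-over between positions i,i+1 = s_i, '\'-over = s_i^-1): braid word = s1 s3 s1 s2^-1 s2^-1 s3 s3 s2^-1 s1 s4 s5^-1.
The presented braid s1 s3 s1 s2^-1 s2^-1 s3 s3 s2^-1 s1 s4 s5^-1 on 6 strands reduces by inverse Markov moves (closure unchanged at each step):
  Destabilize: the word has the form β·s5^-1 where s5^-1 occurs only as the final letter (β ∈ B_5); drop it and the last strand → 5 strands.
  Destabilize: the word has the form β·s4 where s4 occurs only as the final letter (β ∈ B_4); drop it and the last strand → 4 strands.
Reduced to β = s1 s3 s1 s2^-1 s2^-1 s3 s3 s2^-1 s1 on 4 strands, 9 crossings.
Compute on β:
Braid: s1 s3 s1 s2^-1 s2^-1 s3 s3 s2^-1 s1 on 4 strands, 9 crossings.
Writhe w = (#positive) - (#negative) = 6 - 3 = 3.
State-sum expansion of <K>. There are 2^9 = 512 states.
Each crossing splits two ways (0=vertical, 1=horizontal). The state's weight is A^(#A-smoothings - #B-smoothings) * d^(loops - 1).
Tabulate the states by total A-exponent and number of loops L (A-exp: L × count):
  A^9: L=5 ×1
  A^7: L=4 ×9
  A^5: L=3 ×32, L=5 ×4
  A^3: L=2 ×55, L=4 ×28, L=6 ×1
  A^1: L=1 ×39, L=3 ×77, L=5 ×10
  A^-1: L=2 ×81, L=4 ×44, L=6 ×1
  A^-3: L=3 ×73, L=5 ×11
  A^-5: L=4 ×35, L=6 ×1
  A^-7: L=5 ×9
  A^-9: L=6 ×1
Each group contributes A^e * Σ count * d^(L-1):
Powers of d = -A^2 - A^-2: d^2 = A^4 + 2 + A^-4; d^3 = -A^6 - 3*A^2 - 3*A^-2 - A^-6; d^4 = A^8 + 4*A^4 + 6 + 4*A^-4 + A^-8; d^5 = -A^10 - 5*A^6 - 10*A^2 - 10*A^-2 - 5*A^-6 - A^-10.
  A^9 * (d^4) = A^17 + 4*A^13 + 6*A^9 + 4*A^5 + A
  A^7 * (9*d^3) = -9*A^13 - 27*A^9 - 27*A^5 - 9*A
  A^5 * (32*d^2 + 4*d^4) = 4*A^13 + 48*A^9 + 88*A^5 + 48*A + 4*A^-3
  A^3 * (55*d + 28*d^3 + d^5) = -A^13 - 33*A^9 - 149*A^5 - 149*A - 33*A^-3 - A^-7
  A^1 * (39 + 77*d^2 + 10*d^4) = 10*A^9 + 117*A^5 + 253*A + 117*A^-3 + 10*A^-7
  A^-1 * (81*d + 44*d^3 + d^5) = -A^9 - 49*A^5 - 223*A - 223*A^-3 - 49*A^-7 - A^-11
  A^-3 * (73*d^2 + 11*d^4) = 11*A^5 + 117*A + 212*A^-3 + 117*A^-7 + 11*A^-11
  A^-5 * (35*d^3 + d^5) = -A^5 - 40*A - 115*A^-3 - 115*A^-7 - 40*A^-11 - A^-15
  A^-7 * (9*d^4) = 9*A + 36*A^-3 + 54*A^-7 + 36*A^-11 + 9*A^-15
  A^-9 * (d^5) = -A - 5*A^-3 - 10*A^-7 - 10*A^-11 - 5*A^-15 - A^-19
Summing the groups: <K> = A^17 - 2*A^13 + 3*A^9 - 6*A^5 + 6*A - 7*A^-3 + 6*A^-7 - 4*A^-11 + 3*A^-15 - A^-19
Normalise by the writhe: (-A^3)^(-w) = (-A^3)^(-3) = -A^-9, so f(A) = -A^-9 * <K> = -A^8 + 2*A^4 - 3 + 6*A^-4 - 6*A^-8 + 7*A^-12 - 6*A^-16 + 4*A^-20 - 3*A^-24 + A^-28.
Substitute A = t^(-1/4), i.e. A^e → t^(-e/4): V(t) = t^7 - 3*t^6 + 4*t^5 - 6*t^4 + 7*t^3 - 6*t^2 + 6*t - 3 + 2*t^-1 - t^-2

Answer: t^7 - 3*t^6 + 4*t^5 - 6*t^4 + 7*t^3 - 6*t^2 + 6*t - 3 + 2*t^-1 - t^-2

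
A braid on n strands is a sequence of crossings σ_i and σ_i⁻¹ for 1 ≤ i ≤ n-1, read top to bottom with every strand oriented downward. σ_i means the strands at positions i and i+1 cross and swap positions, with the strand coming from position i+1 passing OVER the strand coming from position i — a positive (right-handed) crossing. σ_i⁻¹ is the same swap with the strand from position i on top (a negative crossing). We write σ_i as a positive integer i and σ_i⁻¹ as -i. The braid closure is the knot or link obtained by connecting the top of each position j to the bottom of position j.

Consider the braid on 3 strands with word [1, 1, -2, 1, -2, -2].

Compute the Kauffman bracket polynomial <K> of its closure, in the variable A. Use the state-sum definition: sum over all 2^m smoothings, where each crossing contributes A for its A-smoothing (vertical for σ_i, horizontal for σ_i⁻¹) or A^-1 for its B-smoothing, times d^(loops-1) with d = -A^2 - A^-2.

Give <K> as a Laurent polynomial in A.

Braid: s1 s1 s2^-1 s1 s2^-1 s2^-1 on 3 strands, 6 crossings.
Writhe w = (#positive) - (#negative) = 3 - 3 = 0.
Enumerate smoothing states for the bracket polynomial. There are 2^6 = 64 states.
Each crossing splits two ways (0=vertical, 1=horizontal). The state's weight is A^(#A-smoothings - #B-smoothings) * d^(loops - 1).
Tabulate the states by total A-exponent and number of loops L (A-exp: L × count):
  A^6: L=4 ×1
  A^4: L=3 ×6
  A^2: L=2 ×14, L=4 ×1
  A^0: L=1 ×13, L=3 ×7
  A^-2: L=2 ×14, L=4 ×1
  A^-4: L=3 ×6
  A^-6: L=4 ×1
Each group contributes A^e * Σ count * d^(L-1):
Powers of d = -A^2 - A^-2: d^2 = A^4 + 2 + A^-4; d^3 = -A^6 - 3*A^2 - 3*A^-2 - A^-6.
  A^6 * (d^3) = -A^12 - 3*A^8 - 3*A^4 - 1
  A^4 * (6*d^2) = 6*A^8 + 12*A^4 + 6
  A^2 * (14*d + d^3) = -A^8 - 17*A^4 - 17 - A^-4
  A^0 * (13 + 7*d^2) = 7*A^4 + 27 + 7*A^-4
  A^-2 * (14*d + d^3) = -A^4 - 17 - 17*A^-4 - A^-8
  A^-4 * (6*d^2) = 6 + 12*A^-4 + 6*A^-8
  A^-6 * (d^3) = -1 - 3*A^-4 - 3*A^-8 - A^-12
Summing the groups: <K> = -A^12 + 2*A^8 - 2*A^4 + 3 - 2*A^-4 + 2*A^-8 - A^-12

Answer: -A^12 + 2*A^8 - 2*A^4 + 3 - 2*A^-4 + 2*A^-8 - A^-12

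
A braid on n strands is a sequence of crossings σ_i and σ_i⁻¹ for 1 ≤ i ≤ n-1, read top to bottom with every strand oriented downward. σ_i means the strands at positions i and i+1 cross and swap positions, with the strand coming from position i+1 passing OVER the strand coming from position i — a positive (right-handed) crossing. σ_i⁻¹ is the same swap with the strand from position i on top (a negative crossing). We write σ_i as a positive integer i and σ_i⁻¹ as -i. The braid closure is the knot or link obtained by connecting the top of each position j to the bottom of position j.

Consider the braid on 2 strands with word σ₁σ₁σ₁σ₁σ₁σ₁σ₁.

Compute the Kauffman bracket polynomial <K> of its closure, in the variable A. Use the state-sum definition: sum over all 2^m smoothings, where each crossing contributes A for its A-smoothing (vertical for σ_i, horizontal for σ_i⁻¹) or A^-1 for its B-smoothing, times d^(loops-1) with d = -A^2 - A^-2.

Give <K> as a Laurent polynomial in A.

Braid: s1 s1 s1 s1 s1 s1 s1 on 2 strands, 7 crossings.
Writhe w = (#positive) - (#negative) = 7 - 0 = 7.
Computing the Kauffman bracket via state sum. There are 2^7 = 128 states.
For each crossing: s=0 is the vertical smoothing, s=1 horizontal. Crossing k contributes A^(sign_k * (1 - 2*s_k)); loop factor d = -A^2 - A^-2.
Tabulate the states by total A-exponent and number of loops L (A-exp: L × count):
  A^7: L=2 ×1
  A^5: L=1 ×7
  A^3: L=2 ×21
  A^1: L=3 ×35
  A^-1: L=4 ×35
  A^-3: L=5 ×21
  A^-5: L=6 ×7
  A^-7: L=7 ×1
Each group contributes A^e * Σ count * d^(L-1):
Powers of d = -A^2 - A^-2: d^2 = A^4 + 2 + A^-4; d^3 = -A^6 - 3*A^2 - 3*A^-2 - A^-6; d^4 = A^8 + 4*A^4 + 6 + 4*A^-4 + A^-8; d^5 = -A^10 - 5*A^6 - 10*A^2 - 10*A^-2 - 5*A^-6 - A^-10; d^6 = A^12 + 6*A^8 + 15*A^4 + 20 + 15*A^-4 + 6*A^-8 + A^-12.
  A^7 * (d) = -A^9 - A^5
  A^5 * (7) = 7*A^5
  A^3 * (21*d) = -21*A^5 - 21*A
  A^1 * (35*d^2) = 35*A^5 + 70*A + 35*A^-3
  A^-1 * (35*d^3) = -35*A^5 - 105*A - 105*A^-3 - 35*A^-7
  A^-3 * (21*d^4) = 21*A^5 + 84*A + 126*A^-3 + 84*A^-7 + 21*A^-11
  A^-5 * (7*d^5) = -7*A^5 - 35*A - 70*A^-3 - 70*A^-7 - 35*A^-11 - 7*A^-15
  A^-7 * (d^6) = A^5 + 6*A + 15*A^-3 + 20*A^-7 + 15*A^-11 + 6*A^-15 + A^-19
Summing the groups: <K> = -A^9 - A + A^-3 - A^-7 + A^-11 - A^-15 + A^-19

Answer: -A^9 - A + A^-3 - A^-7 + A^-11 - A^-15 + A^-19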